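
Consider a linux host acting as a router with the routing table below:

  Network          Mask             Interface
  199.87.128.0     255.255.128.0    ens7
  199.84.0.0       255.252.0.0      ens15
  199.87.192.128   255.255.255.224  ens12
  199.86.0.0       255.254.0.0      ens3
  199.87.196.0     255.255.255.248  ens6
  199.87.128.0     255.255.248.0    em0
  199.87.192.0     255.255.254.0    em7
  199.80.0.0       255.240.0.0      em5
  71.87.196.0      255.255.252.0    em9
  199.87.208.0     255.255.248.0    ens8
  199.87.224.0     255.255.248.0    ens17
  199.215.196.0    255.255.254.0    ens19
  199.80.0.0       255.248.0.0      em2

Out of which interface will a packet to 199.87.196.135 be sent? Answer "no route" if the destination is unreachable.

ens7

Routes whose prefix contains 199.87.196.135:
  199.80.0.0/12 (199.80.0.0 - 199.95.255.255) -> em5
  199.80.0.0/13 (199.80.0.0 - 199.87.255.255) -> em2
  199.84.0.0/14 (199.84.0.0 - 199.87.255.255) -> ens15
  199.86.0.0/15 (199.86.0.0 - 199.87.255.255) -> ens3
  199.87.128.0/17 (199.87.128.0 - 199.87.255.255) -> ens7
More-specific entries that do NOT match:
  199.87.196.0/29 (199.87.196.0 - 199.87.196.7) does not contain 199.87.196.135
  199.87.192.128/27 (199.87.192.128 - 199.87.192.159) does not contain 199.87.196.135
  199.87.192.0/23 (199.87.192.0 - 199.87.193.255) does not contain 199.87.196.135
  199.215.196.0/23 (199.215.196.0 - 199.215.197.255) does not contain 199.87.196.135
  71.87.196.0/22 (71.87.196.0 - 71.87.199.255) does not contain 199.87.196.135
  199.87.128.0/21 (199.87.128.0 - 199.87.135.255) does not contain 199.87.196.135
  199.87.208.0/21 (199.87.208.0 - 199.87.215.255) does not contain 199.87.196.135
  199.87.224.0/21 (199.87.224.0 - 199.87.231.255) does not contain 199.87.196.135
Longest matching prefix is /17 -> interface ens7.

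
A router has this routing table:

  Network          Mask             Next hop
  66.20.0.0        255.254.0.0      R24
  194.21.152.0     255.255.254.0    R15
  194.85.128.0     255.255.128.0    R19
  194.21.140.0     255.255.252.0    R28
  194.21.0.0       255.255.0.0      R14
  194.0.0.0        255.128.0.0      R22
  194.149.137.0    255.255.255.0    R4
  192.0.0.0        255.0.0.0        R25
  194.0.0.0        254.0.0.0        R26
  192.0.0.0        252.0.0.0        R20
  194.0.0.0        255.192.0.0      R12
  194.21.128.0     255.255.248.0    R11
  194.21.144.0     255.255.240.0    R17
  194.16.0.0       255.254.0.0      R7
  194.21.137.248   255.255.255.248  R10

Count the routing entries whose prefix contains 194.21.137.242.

Prefixes containing 194.21.137.242:
  192.0.0.0/6 (192.0.0.0 - 195.255.255.255)
  194.0.0.0/7 (194.0.0.0 - 195.255.255.255)
  194.0.0.0/9 (194.0.0.0 - 194.127.255.255)
  194.0.0.0/10 (194.0.0.0 - 194.63.255.255)
  194.21.0.0/16 (194.21.0.0 - 194.21.255.255)
Total matching entries: 5.

5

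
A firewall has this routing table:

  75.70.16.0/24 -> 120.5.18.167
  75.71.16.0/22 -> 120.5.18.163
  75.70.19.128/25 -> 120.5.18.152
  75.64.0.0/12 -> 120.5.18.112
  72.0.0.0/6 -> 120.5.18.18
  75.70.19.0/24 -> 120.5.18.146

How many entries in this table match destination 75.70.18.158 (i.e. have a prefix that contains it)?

Prefixes containing 75.70.18.158:
  72.0.0.0/6 (72.0.0.0 - 75.255.255.255)
  75.64.0.0/12 (75.64.0.0 - 75.79.255.255)
Total matching entries: 2.

2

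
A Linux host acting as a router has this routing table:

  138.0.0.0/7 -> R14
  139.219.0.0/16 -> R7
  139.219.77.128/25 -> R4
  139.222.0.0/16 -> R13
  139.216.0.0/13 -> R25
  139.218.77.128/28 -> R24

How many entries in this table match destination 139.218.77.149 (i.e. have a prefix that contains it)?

Prefixes containing 139.218.77.149:
  138.0.0.0/7 (138.0.0.0 - 139.255.255.255)
  139.216.0.0/13 (139.216.0.0 - 139.223.255.255)
Total matching entries: 2.

2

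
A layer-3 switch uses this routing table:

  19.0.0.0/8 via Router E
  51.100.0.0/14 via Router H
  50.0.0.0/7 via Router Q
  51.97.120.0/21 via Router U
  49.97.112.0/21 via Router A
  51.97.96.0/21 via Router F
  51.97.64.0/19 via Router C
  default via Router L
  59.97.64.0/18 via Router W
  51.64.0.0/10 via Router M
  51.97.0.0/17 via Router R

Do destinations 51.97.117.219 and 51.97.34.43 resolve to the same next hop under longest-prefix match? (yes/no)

yes

51.97.117.219: longest match 51.97.0.0/17 -> Router R
51.97.34.43: longest match 51.97.0.0/17 -> Router R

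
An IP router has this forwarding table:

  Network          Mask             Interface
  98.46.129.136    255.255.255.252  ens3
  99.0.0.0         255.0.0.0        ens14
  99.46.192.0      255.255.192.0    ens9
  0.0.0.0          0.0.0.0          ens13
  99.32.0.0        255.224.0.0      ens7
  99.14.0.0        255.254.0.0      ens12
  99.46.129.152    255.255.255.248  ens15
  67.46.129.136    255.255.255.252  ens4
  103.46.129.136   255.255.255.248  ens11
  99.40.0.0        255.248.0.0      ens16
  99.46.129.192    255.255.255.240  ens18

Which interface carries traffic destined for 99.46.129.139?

Routes whose prefix contains 99.46.129.139:
  0.0.0.0/0 (default, matches everything) -> ens13
  99.0.0.0/8 (99.0.0.0 - 99.255.255.255) -> ens14
  99.32.0.0/11 (99.32.0.0 - 99.63.255.255) -> ens7
  99.40.0.0/13 (99.40.0.0 - 99.47.255.255) -> ens16
More-specific entries that do NOT match:
  98.46.129.136/30 (98.46.129.136 - 98.46.129.139) does not contain 99.46.129.139
  67.46.129.136/30 (67.46.129.136 - 67.46.129.139) does not contain 99.46.129.139
  99.46.129.152/29 (99.46.129.152 - 99.46.129.159) does not contain 99.46.129.139
  103.46.129.136/29 (103.46.129.136 - 103.46.129.143) does not contain 99.46.129.139
  99.46.129.192/28 (99.46.129.192 - 99.46.129.207) does not contain 99.46.129.139
  99.46.192.0/18 (99.46.192.0 - 99.46.255.255) does not contain 99.46.129.139
  99.14.0.0/15 (99.14.0.0 - 99.15.255.255) does not contain 99.46.129.139
Longest matching prefix is /13 -> interface ens16.

ens16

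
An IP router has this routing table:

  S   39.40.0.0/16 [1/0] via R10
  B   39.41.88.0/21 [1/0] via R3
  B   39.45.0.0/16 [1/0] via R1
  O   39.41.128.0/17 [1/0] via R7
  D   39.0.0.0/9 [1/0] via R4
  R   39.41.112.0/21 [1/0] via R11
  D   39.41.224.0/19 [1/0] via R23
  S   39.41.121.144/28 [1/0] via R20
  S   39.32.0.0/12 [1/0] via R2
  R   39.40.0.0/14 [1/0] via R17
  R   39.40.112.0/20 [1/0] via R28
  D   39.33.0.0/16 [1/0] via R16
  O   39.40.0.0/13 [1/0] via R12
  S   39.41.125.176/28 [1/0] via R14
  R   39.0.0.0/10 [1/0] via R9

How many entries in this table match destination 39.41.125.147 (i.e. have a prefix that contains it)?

5

Prefixes containing 39.41.125.147:
  39.0.0.0/9 (39.0.0.0 - 39.127.255.255)
  39.0.0.0/10 (39.0.0.0 - 39.63.255.255)
  39.32.0.0/12 (39.32.0.0 - 39.47.255.255)
  39.40.0.0/13 (39.40.0.0 - 39.47.255.255)
  39.40.0.0/14 (39.40.0.0 - 39.43.255.255)
Total matching entries: 5.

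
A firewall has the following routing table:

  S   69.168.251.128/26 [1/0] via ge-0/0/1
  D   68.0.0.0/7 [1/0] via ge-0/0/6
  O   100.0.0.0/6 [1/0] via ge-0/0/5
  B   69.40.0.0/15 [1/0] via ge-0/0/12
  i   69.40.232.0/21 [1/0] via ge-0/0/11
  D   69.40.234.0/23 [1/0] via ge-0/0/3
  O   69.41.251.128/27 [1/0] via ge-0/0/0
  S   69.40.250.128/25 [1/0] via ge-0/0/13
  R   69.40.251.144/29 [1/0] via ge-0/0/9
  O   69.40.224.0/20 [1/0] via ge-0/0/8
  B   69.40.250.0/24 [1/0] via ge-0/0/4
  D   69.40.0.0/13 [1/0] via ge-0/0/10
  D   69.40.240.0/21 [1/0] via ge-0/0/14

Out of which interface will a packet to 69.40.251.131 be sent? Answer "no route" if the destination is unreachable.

Routes whose prefix contains 69.40.251.131:
  68.0.0.0/7 (68.0.0.0 - 69.255.255.255) -> ge-0/0/6
  69.40.0.0/13 (69.40.0.0 - 69.47.255.255) -> ge-0/0/10
  69.40.0.0/15 (69.40.0.0 - 69.41.255.255) -> ge-0/0/12
More-specific entries that do NOT match:
  69.40.251.144/29 (69.40.251.144 - 69.40.251.151) does not contain 69.40.251.131
  69.41.251.128/27 (69.41.251.128 - 69.41.251.159) does not contain 69.40.251.131
  69.168.251.128/26 (69.168.251.128 - 69.168.251.191) does not contain 69.40.251.131
  69.40.250.128/25 (69.40.250.128 - 69.40.250.255) does not contain 69.40.251.131
  69.40.250.0/24 (69.40.250.0 - 69.40.250.255) does not contain 69.40.251.131
  69.40.234.0/23 (69.40.234.0 - 69.40.235.255) does not contain 69.40.251.131
  69.40.232.0/21 (69.40.232.0 - 69.40.239.255) does not contain 69.40.251.131
  69.40.240.0/21 (69.40.240.0 - 69.40.247.255) does not contain 69.40.251.131
  69.40.224.0/20 (69.40.224.0 - 69.40.239.255) does not contain 69.40.251.131
Longest matching prefix is /15 -> interface ge-0/0/12.

ge-0/0/12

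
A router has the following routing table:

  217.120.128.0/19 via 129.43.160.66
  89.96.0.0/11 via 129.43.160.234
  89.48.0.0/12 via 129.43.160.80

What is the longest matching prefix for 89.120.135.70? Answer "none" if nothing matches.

Entries matching 89.120.135.70:
  89.96.0.0/11 (89.96.0.0 - 89.127.255.255)
Most specific is 89.96.0.0/11.

89.96.0.0/11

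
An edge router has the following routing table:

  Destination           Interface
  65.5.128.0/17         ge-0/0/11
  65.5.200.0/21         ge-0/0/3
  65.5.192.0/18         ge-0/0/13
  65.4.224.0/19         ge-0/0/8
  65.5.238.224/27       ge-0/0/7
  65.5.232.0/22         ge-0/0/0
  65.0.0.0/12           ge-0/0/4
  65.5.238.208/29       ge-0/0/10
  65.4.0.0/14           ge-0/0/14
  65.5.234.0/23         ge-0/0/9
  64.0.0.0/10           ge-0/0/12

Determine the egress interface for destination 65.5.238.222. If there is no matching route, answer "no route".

Routes whose prefix contains 65.5.238.222:
  65.0.0.0/12 (65.0.0.0 - 65.15.255.255) -> ge-0/0/4
  65.4.0.0/14 (65.4.0.0 - 65.7.255.255) -> ge-0/0/14
  65.5.128.0/17 (65.5.128.0 - 65.5.255.255) -> ge-0/0/11
  65.5.192.0/18 (65.5.192.0 - 65.5.255.255) -> ge-0/0/13
More-specific entries that do NOT match:
  65.5.238.208/29 (65.5.238.208 - 65.5.238.215) does not contain 65.5.238.222
  65.5.238.224/27 (65.5.238.224 - 65.5.238.255) does not contain 65.5.238.222
  65.5.234.0/23 (65.5.234.0 - 65.5.235.255) does not contain 65.5.238.222
  65.5.232.0/22 (65.5.232.0 - 65.5.235.255) does not contain 65.5.238.222
  65.5.200.0/21 (65.5.200.0 - 65.5.207.255) does not contain 65.5.238.222
  65.4.224.0/19 (65.4.224.0 - 65.4.255.255) does not contain 65.5.238.222
Longest matching prefix is /18 -> interface ge-0/0/13.

ge-0/0/13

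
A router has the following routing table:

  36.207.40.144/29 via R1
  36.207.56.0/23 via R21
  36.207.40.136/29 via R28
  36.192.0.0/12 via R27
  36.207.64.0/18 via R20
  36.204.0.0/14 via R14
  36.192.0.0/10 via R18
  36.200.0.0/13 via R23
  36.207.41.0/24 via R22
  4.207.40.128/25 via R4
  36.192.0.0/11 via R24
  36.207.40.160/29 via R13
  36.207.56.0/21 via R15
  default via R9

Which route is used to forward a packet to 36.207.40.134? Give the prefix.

Entries matching 36.207.40.134:
  0.0.0.0/0 (default, matches everything)
  36.192.0.0/10 (36.192.0.0 - 36.255.255.255)
  36.192.0.0/11 (36.192.0.0 - 36.223.255.255)
  36.192.0.0/12 (36.192.0.0 - 36.207.255.255)
  36.200.0.0/13 (36.200.0.0 - 36.207.255.255)
  36.204.0.0/14 (36.204.0.0 - 36.207.255.255)
Most specific is 36.204.0.0/14.

36.204.0.0/14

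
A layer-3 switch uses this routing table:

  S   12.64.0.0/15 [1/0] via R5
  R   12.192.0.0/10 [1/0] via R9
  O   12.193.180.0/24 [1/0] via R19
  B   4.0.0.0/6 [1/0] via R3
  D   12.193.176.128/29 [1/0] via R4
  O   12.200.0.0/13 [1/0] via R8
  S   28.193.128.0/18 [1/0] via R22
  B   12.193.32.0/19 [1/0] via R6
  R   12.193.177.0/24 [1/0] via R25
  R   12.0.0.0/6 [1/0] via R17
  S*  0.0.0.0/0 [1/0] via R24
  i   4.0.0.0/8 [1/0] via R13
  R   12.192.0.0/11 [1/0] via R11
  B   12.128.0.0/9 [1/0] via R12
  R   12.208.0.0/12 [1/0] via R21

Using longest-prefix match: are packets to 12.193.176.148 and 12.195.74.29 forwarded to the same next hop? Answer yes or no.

yes

12.193.176.148: longest match 12.192.0.0/11 -> R11
12.195.74.29: longest match 12.192.0.0/11 -> R11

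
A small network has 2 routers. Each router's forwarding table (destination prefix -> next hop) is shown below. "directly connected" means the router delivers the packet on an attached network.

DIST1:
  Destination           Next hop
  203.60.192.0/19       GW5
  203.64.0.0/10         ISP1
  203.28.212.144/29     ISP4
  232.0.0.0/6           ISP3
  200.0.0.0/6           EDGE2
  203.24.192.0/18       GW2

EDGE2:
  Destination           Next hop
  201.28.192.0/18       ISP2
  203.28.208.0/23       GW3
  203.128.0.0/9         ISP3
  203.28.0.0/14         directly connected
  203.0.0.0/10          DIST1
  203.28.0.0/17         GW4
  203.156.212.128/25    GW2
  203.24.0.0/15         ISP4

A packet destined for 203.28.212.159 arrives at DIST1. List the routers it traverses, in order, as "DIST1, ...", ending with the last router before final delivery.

DIST1, EDGE2

At DIST1: longest match for 203.28.212.159 is 200.0.0.0/6 -> EDGE2
At EDGE2: longest match for 203.28.212.159 is 203.28.0.0/14 -> directly connected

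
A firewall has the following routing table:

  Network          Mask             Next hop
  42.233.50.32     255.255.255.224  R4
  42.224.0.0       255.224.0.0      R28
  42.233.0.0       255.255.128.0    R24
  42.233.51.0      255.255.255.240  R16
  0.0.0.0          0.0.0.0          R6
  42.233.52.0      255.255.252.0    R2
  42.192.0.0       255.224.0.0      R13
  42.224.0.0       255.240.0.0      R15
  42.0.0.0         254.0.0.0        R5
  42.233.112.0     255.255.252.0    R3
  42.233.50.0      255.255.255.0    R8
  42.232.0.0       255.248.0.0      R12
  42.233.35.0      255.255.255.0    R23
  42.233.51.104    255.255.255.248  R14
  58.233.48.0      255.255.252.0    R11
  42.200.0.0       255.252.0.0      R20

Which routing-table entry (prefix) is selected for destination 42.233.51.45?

42.233.0.0/17

Entries matching 42.233.51.45:
  0.0.0.0/0 (default, matches everything)
  42.0.0.0/7 (42.0.0.0 - 43.255.255.255)
  42.224.0.0/11 (42.224.0.0 - 42.255.255.255)
  42.224.0.0/12 (42.224.0.0 - 42.239.255.255)
  42.232.0.0/13 (42.232.0.0 - 42.239.255.255)
  42.233.0.0/17 (42.233.0.0 - 42.233.127.255)
Most specific is 42.233.0.0/17.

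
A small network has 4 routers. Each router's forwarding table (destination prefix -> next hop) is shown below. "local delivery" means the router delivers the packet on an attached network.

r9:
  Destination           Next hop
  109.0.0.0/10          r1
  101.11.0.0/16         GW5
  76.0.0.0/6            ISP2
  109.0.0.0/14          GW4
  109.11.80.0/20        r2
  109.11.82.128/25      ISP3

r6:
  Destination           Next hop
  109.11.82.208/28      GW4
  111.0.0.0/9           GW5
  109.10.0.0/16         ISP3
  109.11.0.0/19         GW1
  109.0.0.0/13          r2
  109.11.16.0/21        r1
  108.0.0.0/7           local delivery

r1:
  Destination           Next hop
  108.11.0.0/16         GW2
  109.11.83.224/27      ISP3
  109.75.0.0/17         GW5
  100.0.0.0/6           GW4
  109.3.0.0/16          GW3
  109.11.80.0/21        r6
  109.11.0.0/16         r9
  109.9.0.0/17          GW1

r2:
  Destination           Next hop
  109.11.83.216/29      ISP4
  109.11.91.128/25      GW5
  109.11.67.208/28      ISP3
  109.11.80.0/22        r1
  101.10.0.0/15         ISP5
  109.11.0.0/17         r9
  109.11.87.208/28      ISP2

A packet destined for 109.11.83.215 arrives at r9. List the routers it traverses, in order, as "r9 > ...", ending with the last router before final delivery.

At r9: longest match for 109.11.83.215 is 109.11.80.0/20 -> r2
At r2: longest match for 109.11.83.215 is 109.11.80.0/22 -> r1
At r1: longest match for 109.11.83.215 is 109.11.80.0/21 -> r6
At r6: longest match for 109.11.83.215 is 108.0.0.0/7 -> local delivery

r9 > r2 > r1 > r6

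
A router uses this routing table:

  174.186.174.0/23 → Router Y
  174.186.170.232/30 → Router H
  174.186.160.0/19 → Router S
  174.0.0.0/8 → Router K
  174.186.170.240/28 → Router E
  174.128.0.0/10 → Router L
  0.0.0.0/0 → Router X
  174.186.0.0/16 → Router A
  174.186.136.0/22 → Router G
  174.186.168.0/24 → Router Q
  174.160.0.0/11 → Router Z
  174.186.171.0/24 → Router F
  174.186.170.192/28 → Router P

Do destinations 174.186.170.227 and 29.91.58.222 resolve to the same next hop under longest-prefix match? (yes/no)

174.186.170.227: longest match 174.186.160.0/19 -> Router S
29.91.58.222: longest match 0.0.0.0/0 -> Router X

no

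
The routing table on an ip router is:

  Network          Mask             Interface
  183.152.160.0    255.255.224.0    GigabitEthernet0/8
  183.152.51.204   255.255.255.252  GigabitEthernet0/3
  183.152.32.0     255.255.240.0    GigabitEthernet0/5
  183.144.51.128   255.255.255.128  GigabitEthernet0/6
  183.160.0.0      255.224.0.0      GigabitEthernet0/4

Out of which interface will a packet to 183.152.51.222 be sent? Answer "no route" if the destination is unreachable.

no route

No entry's prefix contains 183.152.51.222; there is no default route.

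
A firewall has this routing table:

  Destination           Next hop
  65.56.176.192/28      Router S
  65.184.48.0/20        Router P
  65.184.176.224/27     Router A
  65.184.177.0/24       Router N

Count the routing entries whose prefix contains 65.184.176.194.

0

No listed prefix contains 65.184.176.194.
Total matching entries: 0.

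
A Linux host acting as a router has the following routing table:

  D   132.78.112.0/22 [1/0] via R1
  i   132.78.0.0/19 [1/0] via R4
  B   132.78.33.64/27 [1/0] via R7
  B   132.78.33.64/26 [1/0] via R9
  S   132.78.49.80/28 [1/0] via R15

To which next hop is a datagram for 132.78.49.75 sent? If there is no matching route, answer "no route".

No entry's prefix contains 132.78.49.75; there is no default route.

no route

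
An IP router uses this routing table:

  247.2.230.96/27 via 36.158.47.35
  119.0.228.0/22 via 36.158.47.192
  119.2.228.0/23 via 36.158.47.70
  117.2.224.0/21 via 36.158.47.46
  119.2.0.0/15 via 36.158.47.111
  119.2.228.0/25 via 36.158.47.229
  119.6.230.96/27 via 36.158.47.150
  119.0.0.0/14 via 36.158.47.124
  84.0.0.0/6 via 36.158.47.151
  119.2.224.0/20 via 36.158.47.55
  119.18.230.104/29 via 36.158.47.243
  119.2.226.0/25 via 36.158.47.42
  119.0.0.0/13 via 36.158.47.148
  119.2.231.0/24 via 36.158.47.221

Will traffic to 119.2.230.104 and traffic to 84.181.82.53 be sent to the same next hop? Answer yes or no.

no

119.2.230.104: longest match 119.2.224.0/20 -> 36.158.47.55
84.181.82.53: longest match 84.0.0.0/6 -> 36.158.47.151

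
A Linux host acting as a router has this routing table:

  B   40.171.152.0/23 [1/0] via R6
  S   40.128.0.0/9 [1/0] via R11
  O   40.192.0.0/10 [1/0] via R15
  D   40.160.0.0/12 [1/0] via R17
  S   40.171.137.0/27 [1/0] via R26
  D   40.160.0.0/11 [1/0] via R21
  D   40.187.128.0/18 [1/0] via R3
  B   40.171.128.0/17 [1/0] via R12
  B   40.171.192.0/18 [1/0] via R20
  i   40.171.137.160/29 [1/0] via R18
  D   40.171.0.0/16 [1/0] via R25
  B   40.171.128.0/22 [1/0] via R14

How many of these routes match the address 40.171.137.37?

5

Prefixes containing 40.171.137.37:
  40.128.0.0/9 (40.128.0.0 - 40.255.255.255)
  40.160.0.0/11 (40.160.0.0 - 40.191.255.255)
  40.160.0.0/12 (40.160.0.0 - 40.175.255.255)
  40.171.0.0/16 (40.171.0.0 - 40.171.255.255)
  40.171.128.0/17 (40.171.128.0 - 40.171.255.255)
Total matching entries: 5.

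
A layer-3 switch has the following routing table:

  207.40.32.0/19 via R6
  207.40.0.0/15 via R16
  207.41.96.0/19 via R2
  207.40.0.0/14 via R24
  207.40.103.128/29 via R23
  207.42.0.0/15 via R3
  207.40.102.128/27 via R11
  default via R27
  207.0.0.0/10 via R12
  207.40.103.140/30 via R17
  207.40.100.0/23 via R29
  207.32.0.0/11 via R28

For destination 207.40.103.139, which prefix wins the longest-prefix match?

Entries matching 207.40.103.139:
  0.0.0.0/0 (default, matches everything)
  207.0.0.0/10 (207.0.0.0 - 207.63.255.255)
  207.32.0.0/11 (207.32.0.0 - 207.63.255.255)
  207.40.0.0/14 (207.40.0.0 - 207.43.255.255)
  207.40.0.0/15 (207.40.0.0 - 207.41.255.255)
Most specific is 207.40.0.0/15.

207.40.0.0/15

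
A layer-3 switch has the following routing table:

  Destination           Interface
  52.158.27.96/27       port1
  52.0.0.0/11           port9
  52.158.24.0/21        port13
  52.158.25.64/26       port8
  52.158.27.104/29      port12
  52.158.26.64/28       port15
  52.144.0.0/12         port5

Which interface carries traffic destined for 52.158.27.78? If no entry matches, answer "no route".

port13

Routes whose prefix contains 52.158.27.78:
  52.144.0.0/12 (52.144.0.0 - 52.159.255.255) -> port5
  52.158.24.0/21 (52.158.24.0 - 52.158.31.255) -> port13
More-specific entries that do NOT match:
  52.158.27.104/29 (52.158.27.104 - 52.158.27.111) does not contain 52.158.27.78
  52.158.26.64/28 (52.158.26.64 - 52.158.26.79) does not contain 52.158.27.78
  52.158.27.96/27 (52.158.27.96 - 52.158.27.127) does not contain 52.158.27.78
  52.158.25.64/26 (52.158.25.64 - 52.158.25.127) does not contain 52.158.27.78
Longest matching prefix is /21 -> interface port13.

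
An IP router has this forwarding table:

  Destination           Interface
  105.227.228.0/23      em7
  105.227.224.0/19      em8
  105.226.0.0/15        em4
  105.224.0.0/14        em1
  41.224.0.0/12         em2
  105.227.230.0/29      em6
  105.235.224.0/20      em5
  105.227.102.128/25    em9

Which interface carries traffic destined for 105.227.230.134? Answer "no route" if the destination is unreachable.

em8

Routes whose prefix contains 105.227.230.134:
  105.224.0.0/14 (105.224.0.0 - 105.227.255.255) -> em1
  105.226.0.0/15 (105.226.0.0 - 105.227.255.255) -> em4
  105.227.224.0/19 (105.227.224.0 - 105.227.255.255) -> em8
More-specific entries that do NOT match:
  105.227.230.0/29 (105.227.230.0 - 105.227.230.7) does not contain 105.227.230.134
  105.227.102.128/25 (105.227.102.128 - 105.227.102.255) does not contain 105.227.230.134
  105.227.228.0/23 (105.227.228.0 - 105.227.229.255) does not contain 105.227.230.134
  105.235.224.0/20 (105.235.224.0 - 105.235.239.255) does not contain 105.227.230.134
Longest matching prefix is /19 -> interface em8.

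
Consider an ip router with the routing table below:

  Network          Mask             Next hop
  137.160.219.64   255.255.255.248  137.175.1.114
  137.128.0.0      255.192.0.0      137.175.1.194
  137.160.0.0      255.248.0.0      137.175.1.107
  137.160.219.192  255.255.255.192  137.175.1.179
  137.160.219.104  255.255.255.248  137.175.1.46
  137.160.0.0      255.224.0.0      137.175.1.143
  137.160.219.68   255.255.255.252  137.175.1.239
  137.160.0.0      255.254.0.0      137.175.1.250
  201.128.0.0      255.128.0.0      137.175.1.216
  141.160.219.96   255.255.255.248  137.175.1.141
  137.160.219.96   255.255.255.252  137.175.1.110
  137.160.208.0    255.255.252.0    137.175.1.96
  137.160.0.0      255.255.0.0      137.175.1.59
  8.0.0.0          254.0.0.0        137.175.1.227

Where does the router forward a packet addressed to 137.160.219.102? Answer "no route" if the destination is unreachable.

137.175.1.59

Routes whose prefix contains 137.160.219.102:
  137.128.0.0/10 (137.128.0.0 - 137.191.255.255) -> 137.175.1.194
  137.160.0.0/11 (137.160.0.0 - 137.191.255.255) -> 137.175.1.143
  137.160.0.0/13 (137.160.0.0 - 137.167.255.255) -> 137.175.1.107
  137.160.0.0/15 (137.160.0.0 - 137.161.255.255) -> 137.175.1.250
  137.160.0.0/16 (137.160.0.0 - 137.160.255.255) -> 137.175.1.59
More-specific entries that do NOT match:
  137.160.219.68/30 (137.160.219.68 - 137.160.219.71) does not contain 137.160.219.102
  137.160.219.96/30 (137.160.219.96 - 137.160.219.99) does not contain 137.160.219.102
  137.160.219.64/29 (137.160.219.64 - 137.160.219.71) does not contain 137.160.219.102
  137.160.219.104/29 (137.160.219.104 - 137.160.219.111) does not contain 137.160.219.102
  141.160.219.96/29 (141.160.219.96 - 141.160.219.103) does not contain 137.160.219.102
  137.160.219.192/26 (137.160.219.192 - 137.160.219.255) does not contain 137.160.219.102
  137.160.208.0/22 (137.160.208.0 - 137.160.211.255) does not contain 137.160.219.102
Longest matching prefix is /16 -> next hop 137.175.1.59.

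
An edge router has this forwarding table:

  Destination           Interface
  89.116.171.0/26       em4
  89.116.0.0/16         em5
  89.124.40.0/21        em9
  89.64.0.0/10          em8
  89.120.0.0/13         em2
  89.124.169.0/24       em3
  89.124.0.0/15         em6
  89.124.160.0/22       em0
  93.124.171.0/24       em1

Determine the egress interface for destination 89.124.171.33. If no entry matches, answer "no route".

em6

Routes whose prefix contains 89.124.171.33:
  89.64.0.0/10 (89.64.0.0 - 89.127.255.255) -> em8
  89.120.0.0/13 (89.120.0.0 - 89.127.255.255) -> em2
  89.124.0.0/15 (89.124.0.0 - 89.125.255.255) -> em6
More-specific entries that do NOT match:
  89.116.171.0/26 (89.116.171.0 - 89.116.171.63) does not contain 89.124.171.33
  89.124.169.0/24 (89.124.169.0 - 89.124.169.255) does not contain 89.124.171.33
  93.124.171.0/24 (93.124.171.0 - 93.124.171.255) does not contain 89.124.171.33
  89.124.160.0/22 (89.124.160.0 - 89.124.163.255) does not contain 89.124.171.33
  89.124.40.0/21 (89.124.40.0 - 89.124.47.255) does not contain 89.124.171.33
  89.116.0.0/16 (89.116.0.0 - 89.116.255.255) does not contain 89.124.171.33
Longest matching prefix is /15 -> interface em6.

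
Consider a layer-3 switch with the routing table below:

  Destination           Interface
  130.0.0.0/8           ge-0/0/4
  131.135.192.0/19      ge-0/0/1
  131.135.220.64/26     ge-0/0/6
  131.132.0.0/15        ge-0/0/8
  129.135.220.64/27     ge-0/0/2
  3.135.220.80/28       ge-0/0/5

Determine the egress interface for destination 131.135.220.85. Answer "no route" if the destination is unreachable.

Routes whose prefix contains 131.135.220.85:
  131.135.192.0/19 (131.135.192.0 - 131.135.223.255) -> ge-0/0/1
  131.135.220.64/26 (131.135.220.64 - 131.135.220.127) -> ge-0/0/6
More-specific entries that do NOT match:
  3.135.220.80/28 (3.135.220.80 - 3.135.220.95) does not contain 131.135.220.85
  129.135.220.64/27 (129.135.220.64 - 129.135.220.95) does not contain 131.135.220.85
Longest matching prefix is /26 -> interface ge-0/0/6.

ge-0/0/6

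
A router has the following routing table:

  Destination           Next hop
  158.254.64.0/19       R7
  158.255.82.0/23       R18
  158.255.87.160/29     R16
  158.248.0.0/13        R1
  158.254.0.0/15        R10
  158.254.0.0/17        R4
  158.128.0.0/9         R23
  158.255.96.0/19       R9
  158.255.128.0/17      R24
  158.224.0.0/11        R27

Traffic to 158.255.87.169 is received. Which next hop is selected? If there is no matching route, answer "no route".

R10

Routes whose prefix contains 158.255.87.169:
  158.128.0.0/9 (158.128.0.0 - 158.255.255.255) -> R23
  158.224.0.0/11 (158.224.0.0 - 158.255.255.255) -> R27
  158.248.0.0/13 (158.248.0.0 - 158.255.255.255) -> R1
  158.254.0.0/15 (158.254.0.0 - 158.255.255.255) -> R10
More-specific entries that do NOT match:
  158.255.87.160/29 (158.255.87.160 - 158.255.87.167) does not contain 158.255.87.169
  158.255.82.0/23 (158.255.82.0 - 158.255.83.255) does not contain 158.255.87.169
  158.254.64.0/19 (158.254.64.0 - 158.254.95.255) does not contain 158.255.87.169
  158.255.96.0/19 (158.255.96.0 - 158.255.127.255) does not contain 158.255.87.169
  158.254.0.0/17 (158.254.0.0 - 158.254.127.255) does not contain 158.255.87.169
  158.255.128.0/17 (158.255.128.0 - 158.255.255.255) does not contain 158.255.87.169
Longest matching prefix is /15 -> next hop R10.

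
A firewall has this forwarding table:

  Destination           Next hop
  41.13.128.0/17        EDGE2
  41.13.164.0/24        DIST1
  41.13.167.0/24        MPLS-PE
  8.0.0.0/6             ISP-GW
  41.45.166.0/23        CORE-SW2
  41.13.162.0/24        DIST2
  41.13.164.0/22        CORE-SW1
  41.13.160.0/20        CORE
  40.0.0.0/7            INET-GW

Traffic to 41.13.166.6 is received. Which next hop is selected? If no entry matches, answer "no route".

CORE-SW1

Routes whose prefix contains 41.13.166.6:
  40.0.0.0/7 (40.0.0.0 - 41.255.255.255) -> INET-GW
  41.13.128.0/17 (41.13.128.0 - 41.13.255.255) -> EDGE2
  41.13.160.0/20 (41.13.160.0 - 41.13.175.255) -> CORE
  41.13.164.0/22 (41.13.164.0 - 41.13.167.255) -> CORE-SW1
More-specific entries that do NOT match:
  41.13.164.0/24 (41.13.164.0 - 41.13.164.255) does not contain 41.13.166.6
  41.13.167.0/24 (41.13.167.0 - 41.13.167.255) does not contain 41.13.166.6
  41.13.162.0/24 (41.13.162.0 - 41.13.162.255) does not contain 41.13.166.6
  41.45.166.0/23 (41.45.166.0 - 41.45.167.255) does not contain 41.13.166.6
Longest matching prefix is /22 -> next hop CORE-SW1.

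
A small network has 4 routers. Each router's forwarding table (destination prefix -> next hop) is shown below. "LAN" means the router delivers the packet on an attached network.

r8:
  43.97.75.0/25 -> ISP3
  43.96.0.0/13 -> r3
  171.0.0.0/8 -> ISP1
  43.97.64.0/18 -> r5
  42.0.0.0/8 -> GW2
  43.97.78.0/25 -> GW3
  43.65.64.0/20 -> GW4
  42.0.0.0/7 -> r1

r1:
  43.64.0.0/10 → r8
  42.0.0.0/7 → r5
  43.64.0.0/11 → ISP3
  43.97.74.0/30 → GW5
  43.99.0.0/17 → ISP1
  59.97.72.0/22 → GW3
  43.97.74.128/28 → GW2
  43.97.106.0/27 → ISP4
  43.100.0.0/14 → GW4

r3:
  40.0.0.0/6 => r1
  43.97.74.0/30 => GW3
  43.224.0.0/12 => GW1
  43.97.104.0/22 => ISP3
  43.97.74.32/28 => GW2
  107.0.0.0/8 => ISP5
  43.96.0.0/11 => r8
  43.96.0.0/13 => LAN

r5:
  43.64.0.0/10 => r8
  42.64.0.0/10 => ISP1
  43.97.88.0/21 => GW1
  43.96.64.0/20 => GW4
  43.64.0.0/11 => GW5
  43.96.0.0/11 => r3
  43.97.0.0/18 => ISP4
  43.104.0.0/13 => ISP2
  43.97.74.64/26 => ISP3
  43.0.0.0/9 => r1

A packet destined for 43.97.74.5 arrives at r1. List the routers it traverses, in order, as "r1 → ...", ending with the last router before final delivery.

At r1: longest match for 43.97.74.5 is 43.64.0.0/10 -> r8
At r8: longest match for 43.97.74.5 is 43.97.64.0/18 -> r5
At r5: longest match for 43.97.74.5 is 43.96.0.0/11 -> r3
At r3: longest match for 43.97.74.5 is 43.96.0.0/13 -> LAN

r1 → r8 → r5 → r3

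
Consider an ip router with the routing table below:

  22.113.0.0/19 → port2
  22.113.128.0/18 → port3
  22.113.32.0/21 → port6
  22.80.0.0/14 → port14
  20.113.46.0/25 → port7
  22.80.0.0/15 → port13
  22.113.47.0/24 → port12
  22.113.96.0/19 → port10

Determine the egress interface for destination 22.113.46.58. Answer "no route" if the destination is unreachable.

no route

No entry's prefix contains 22.113.46.58; there is no default route.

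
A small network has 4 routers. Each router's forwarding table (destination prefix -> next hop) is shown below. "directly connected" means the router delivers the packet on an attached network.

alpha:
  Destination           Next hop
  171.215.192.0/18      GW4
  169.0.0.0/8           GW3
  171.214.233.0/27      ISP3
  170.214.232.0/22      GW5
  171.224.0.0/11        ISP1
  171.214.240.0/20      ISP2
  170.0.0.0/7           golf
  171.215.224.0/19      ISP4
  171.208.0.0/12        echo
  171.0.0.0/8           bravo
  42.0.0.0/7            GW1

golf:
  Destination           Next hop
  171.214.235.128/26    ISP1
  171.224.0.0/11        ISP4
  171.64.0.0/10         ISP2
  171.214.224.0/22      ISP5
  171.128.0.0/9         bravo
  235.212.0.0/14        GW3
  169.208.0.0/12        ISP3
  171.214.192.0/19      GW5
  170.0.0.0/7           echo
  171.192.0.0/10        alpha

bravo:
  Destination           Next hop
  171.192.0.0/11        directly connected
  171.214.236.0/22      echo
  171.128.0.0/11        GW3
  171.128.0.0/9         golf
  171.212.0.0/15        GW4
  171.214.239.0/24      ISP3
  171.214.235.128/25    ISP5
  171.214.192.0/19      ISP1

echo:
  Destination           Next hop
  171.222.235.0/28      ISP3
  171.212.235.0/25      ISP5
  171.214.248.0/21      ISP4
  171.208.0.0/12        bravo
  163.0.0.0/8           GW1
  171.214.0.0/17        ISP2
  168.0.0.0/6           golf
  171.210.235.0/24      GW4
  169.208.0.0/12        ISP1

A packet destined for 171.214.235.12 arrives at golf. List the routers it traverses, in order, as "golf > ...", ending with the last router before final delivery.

At golf: longest match for 171.214.235.12 is 171.192.0.0/10 -> alpha
At alpha: longest match for 171.214.235.12 is 171.208.0.0/12 -> echo
At echo: longest match for 171.214.235.12 is 171.208.0.0/12 -> bravo
At bravo: longest match for 171.214.235.12 is 171.192.0.0/11 -> directly connected

golf > alpha > echo > bravo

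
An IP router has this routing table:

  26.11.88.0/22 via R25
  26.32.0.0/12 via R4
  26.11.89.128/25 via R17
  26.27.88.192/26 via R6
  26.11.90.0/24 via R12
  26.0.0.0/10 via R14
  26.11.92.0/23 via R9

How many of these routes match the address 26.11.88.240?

Prefixes containing 26.11.88.240:
  26.0.0.0/10 (26.0.0.0 - 26.63.255.255)
  26.11.88.0/22 (26.11.88.0 - 26.11.91.255)
Total matching entries: 2.

2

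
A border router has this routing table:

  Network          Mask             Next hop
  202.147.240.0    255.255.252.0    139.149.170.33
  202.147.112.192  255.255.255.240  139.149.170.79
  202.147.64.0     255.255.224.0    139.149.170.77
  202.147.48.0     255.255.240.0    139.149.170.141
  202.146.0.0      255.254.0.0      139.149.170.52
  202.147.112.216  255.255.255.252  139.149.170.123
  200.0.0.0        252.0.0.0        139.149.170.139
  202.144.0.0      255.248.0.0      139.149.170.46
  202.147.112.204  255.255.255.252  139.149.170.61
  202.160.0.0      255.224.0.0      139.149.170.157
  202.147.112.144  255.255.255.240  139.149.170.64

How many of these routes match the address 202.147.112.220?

Prefixes containing 202.147.112.220:
  200.0.0.0/6 (200.0.0.0 - 203.255.255.255)
  202.144.0.0/13 (202.144.0.0 - 202.151.255.255)
  202.146.0.0/15 (202.146.0.0 - 202.147.255.255)
Total matching entries: 3.

3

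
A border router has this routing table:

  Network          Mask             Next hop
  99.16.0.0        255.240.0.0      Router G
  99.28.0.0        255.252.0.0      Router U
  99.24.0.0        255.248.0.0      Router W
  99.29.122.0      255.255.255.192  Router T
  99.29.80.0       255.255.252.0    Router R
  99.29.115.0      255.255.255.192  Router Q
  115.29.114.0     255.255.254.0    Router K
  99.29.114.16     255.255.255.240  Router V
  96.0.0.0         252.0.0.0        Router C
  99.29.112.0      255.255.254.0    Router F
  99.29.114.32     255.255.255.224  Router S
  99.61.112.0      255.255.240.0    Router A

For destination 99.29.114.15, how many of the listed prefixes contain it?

Prefixes containing 99.29.114.15:
  96.0.0.0/6 (96.0.0.0 - 99.255.255.255)
  99.16.0.0/12 (99.16.0.0 - 99.31.255.255)
  99.24.0.0/13 (99.24.0.0 - 99.31.255.255)
  99.28.0.0/14 (99.28.0.0 - 99.31.255.255)
Total matching entries: 4.

4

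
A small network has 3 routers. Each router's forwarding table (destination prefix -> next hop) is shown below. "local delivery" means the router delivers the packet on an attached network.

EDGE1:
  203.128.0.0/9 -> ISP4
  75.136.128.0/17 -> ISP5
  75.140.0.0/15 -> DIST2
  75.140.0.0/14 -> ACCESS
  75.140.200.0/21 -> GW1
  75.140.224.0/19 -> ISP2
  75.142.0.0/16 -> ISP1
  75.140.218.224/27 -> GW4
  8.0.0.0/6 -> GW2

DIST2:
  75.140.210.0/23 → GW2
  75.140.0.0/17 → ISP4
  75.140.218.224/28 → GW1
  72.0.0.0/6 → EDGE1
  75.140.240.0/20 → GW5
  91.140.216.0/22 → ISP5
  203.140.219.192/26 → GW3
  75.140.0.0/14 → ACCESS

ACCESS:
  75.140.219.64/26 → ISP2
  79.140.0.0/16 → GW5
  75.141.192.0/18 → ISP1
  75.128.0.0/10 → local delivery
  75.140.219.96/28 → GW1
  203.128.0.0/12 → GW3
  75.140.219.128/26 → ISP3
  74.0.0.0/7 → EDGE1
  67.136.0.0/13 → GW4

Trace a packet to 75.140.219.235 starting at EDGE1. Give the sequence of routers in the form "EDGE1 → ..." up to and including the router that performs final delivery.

At EDGE1: longest match for 75.140.219.235 is 75.140.0.0/15 -> DIST2
At DIST2: longest match for 75.140.219.235 is 75.140.0.0/14 -> ACCESS
At ACCESS: longest match for 75.140.219.235 is 75.128.0.0/10 -> local delivery

EDGE1 → DIST2 → ACCESS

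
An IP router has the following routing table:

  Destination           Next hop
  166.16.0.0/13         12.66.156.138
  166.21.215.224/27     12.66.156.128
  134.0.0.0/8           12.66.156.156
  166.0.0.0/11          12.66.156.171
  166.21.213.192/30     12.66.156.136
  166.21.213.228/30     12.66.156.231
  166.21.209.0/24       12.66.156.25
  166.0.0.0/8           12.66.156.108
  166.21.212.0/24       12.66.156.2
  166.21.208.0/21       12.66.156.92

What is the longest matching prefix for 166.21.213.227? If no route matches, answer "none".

166.21.208.0/21

Entries matching 166.21.213.227:
  166.0.0.0/8 (166.0.0.0 - 166.255.255.255)
  166.0.0.0/11 (166.0.0.0 - 166.31.255.255)
  166.16.0.0/13 (166.16.0.0 - 166.23.255.255)
  166.21.208.0/21 (166.21.208.0 - 166.21.215.255)
Most specific is 166.21.208.0/21.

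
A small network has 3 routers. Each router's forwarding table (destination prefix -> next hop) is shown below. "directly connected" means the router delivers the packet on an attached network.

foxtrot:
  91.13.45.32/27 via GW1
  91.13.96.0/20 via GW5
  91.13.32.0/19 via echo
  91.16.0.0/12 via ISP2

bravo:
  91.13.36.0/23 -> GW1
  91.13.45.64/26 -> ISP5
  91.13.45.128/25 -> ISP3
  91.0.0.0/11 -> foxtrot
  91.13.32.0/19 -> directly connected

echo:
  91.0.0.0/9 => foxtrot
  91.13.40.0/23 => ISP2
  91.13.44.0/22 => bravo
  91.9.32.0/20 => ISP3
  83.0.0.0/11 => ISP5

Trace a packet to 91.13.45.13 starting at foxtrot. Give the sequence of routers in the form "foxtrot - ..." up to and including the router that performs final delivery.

At foxtrot: longest match for 91.13.45.13 is 91.13.32.0/19 -> echo
At echo: longest match for 91.13.45.13 is 91.13.44.0/22 -> bravo
At bravo: longest match for 91.13.45.13 is 91.13.32.0/19 -> directly connected

foxtrot - echo - bravo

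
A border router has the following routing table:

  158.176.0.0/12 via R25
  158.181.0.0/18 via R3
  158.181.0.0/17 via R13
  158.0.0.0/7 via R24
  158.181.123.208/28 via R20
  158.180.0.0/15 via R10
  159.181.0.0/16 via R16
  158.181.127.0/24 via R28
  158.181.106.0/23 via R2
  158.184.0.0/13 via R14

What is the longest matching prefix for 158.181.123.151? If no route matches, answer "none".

158.181.0.0/17

Entries matching 158.181.123.151:
  158.0.0.0/7 (158.0.0.0 - 159.255.255.255)
  158.176.0.0/12 (158.176.0.0 - 158.191.255.255)
  158.180.0.0/15 (158.180.0.0 - 158.181.255.255)
  158.181.0.0/17 (158.181.0.0 - 158.181.127.255)
Most specific is 158.181.0.0/17.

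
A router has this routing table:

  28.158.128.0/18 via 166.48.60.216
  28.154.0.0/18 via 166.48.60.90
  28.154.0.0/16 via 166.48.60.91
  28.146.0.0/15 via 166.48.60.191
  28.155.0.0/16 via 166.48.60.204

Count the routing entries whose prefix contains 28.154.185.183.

1

Prefixes containing 28.154.185.183:
  28.154.0.0/16 (28.154.0.0 - 28.154.255.255)
Total matching entries: 1.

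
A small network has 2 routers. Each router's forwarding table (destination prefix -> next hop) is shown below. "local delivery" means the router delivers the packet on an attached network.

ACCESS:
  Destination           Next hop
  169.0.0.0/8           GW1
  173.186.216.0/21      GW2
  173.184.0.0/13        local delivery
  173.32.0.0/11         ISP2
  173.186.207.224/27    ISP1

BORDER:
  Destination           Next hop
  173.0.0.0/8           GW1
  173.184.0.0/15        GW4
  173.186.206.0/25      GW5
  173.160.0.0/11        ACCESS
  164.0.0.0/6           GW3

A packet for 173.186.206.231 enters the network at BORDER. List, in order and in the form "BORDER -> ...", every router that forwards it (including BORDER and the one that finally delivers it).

BORDER -> ACCESS

At BORDER: longest match for 173.186.206.231 is 173.160.0.0/11 -> ACCESS
At ACCESS: longest match for 173.186.206.231 is 173.184.0.0/13 -> local delivery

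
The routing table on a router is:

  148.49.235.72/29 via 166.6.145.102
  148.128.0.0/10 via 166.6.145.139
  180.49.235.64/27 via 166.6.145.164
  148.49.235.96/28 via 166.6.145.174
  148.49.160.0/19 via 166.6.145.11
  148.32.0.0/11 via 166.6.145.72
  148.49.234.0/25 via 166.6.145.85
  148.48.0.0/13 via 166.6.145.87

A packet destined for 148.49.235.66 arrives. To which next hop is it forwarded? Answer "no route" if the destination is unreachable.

Routes whose prefix contains 148.49.235.66:
  148.32.0.0/11 (148.32.0.0 - 148.63.255.255) -> 166.6.145.72
  148.48.0.0/13 (148.48.0.0 - 148.55.255.255) -> 166.6.145.87
More-specific entries that do NOT match:
  148.49.235.72/29 (148.49.235.72 - 148.49.235.79) does not contain 148.49.235.66
  148.49.235.96/28 (148.49.235.96 - 148.49.235.111) does not contain 148.49.235.66
  180.49.235.64/27 (180.49.235.64 - 180.49.235.95) does not contain 148.49.235.66
  148.49.234.0/25 (148.49.234.0 - 148.49.234.127) does not contain 148.49.235.66
  148.49.160.0/19 (148.49.160.0 - 148.49.191.255) does not contain 148.49.235.66
Longest matching prefix is /13 -> next hop 166.6.145.87.

166.6.145.87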